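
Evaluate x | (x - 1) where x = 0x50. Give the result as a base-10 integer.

95

x = 1010000 = 80
x - 1 = 1001111
OR    = 1011111 = 95
(x | (x - 1) sets all bits below the lowest set bit.)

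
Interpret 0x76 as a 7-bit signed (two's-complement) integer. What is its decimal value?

pattern = 1110110 (MSB is 1 ⇒ negative)
Invert: 0001001, add 1 → 0001010 = 10, so the value is -10.
(Equivalently: 118 - 2^7 = 118 - 128 = -10.)

-10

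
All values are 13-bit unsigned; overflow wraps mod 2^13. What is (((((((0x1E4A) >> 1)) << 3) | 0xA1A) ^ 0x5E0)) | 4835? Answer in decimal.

7931

0x1E4A = 1111001001010
→ >> 1 → 0111100100101 = 3877
→ << 3 (mod 2^13) → 1100100101000 = 6440
0xA1A = 0101000011010
→ | → 1101100111010 = 6970
0x5E0 = 0010111100000
→ ^ → 1111011011010 = 7898
4835 = 1001011100011
→ | → 1111011111011 = 7931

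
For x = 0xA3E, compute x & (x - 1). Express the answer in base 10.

2620

x = 101000111110 = 2622
x - 1 = 101000111101
AND   = 101000111100 = 2620
(x & (x - 1) clears the lowest set bit of x.)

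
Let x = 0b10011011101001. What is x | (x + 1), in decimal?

9963

x = 10011011101001 = 9961
x + 1 = 10011011101010
OR    = 10011011101011 = 9963
(x | (x + 1) sets the lowest cleared bit.)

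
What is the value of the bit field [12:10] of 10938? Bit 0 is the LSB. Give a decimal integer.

2

v = 10101010111010
Shift right by 10: 1010
Mask low 3 bits: 010 = 2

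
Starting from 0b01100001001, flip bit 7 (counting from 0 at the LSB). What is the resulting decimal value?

905

x = 01100001001
bit 7 is currently 0; toggle it via x ^ (1 << 7) = x ^ 128
→ 01110001001 = 905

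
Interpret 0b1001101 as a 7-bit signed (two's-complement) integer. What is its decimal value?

pattern = 1001101 (MSB is 1 ⇒ negative)
Invert: 0110010, add 1 → 0110011 = 51, so the value is -51.
(Equivalently: 77 - 2^7 = 77 - 128 = -51.)

-51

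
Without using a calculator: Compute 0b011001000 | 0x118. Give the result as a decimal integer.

472

a = 011001000
0x118 = 100011000
 OR → 111011000 = 472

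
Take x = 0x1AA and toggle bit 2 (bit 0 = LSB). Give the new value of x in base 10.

x = 0110101010
bit 2 is currently 0; toggle it via x ^ (1 << 2) = x ^ 4
→ 0110101110 = 430

430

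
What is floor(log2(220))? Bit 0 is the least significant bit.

220 = 11011100
The topmost 1 is at position 7 (since 2^7 = 128 ≤ 220 < 256).

7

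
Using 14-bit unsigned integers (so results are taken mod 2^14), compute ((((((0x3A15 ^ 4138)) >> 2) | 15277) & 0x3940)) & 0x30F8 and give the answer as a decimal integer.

0x3A15 = 11101000010101
4138 = 01000000101010
→ ^ → 10101000111111 = 10815
→ >> 2 → 00101010001111 = 2703
15277 = 11101110101101
→ | → 11101110101111 = 15279
0x3940 = 11100101000000
→ & → 11100100000000 = 14592
0x30F8 = 11000011111000
→ & → 11000000000000 = 12288

12288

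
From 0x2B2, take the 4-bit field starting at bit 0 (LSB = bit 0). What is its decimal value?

v = 01010110010
Shift right by 0: 01010110010
Mask low 4 bits: 0010 = 2

2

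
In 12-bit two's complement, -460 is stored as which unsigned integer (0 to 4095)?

3636

460 in 12 bits: 000111001100
Invert: 111000110011
Add 1:  111000110100 = 3636
(Check: 2^12 - 460 = 4096 - 460 = 3636.)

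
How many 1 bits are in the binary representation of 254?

254 = 11111110
Count the 1s: 1 + 1 + 1 + 1 + 1 + 1 + 1 = 7

7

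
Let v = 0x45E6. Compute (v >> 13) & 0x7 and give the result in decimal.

v = 0100010111100110
Shift right by 13: 010
Mask low 3 bits: 010 = 2

2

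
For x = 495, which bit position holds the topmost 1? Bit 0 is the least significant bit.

495 = 111101111
The topmost 1 is at position 8 (since 2^8 = 256 ≤ 495 < 512).

8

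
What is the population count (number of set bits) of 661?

5

661 = 1010010101
Count the 1s: 1 + 1 + 1 + 1 + 1 = 5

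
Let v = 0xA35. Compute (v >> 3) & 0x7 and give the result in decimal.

6

v = 101000110101
Shift right by 3: 101000110
Mask low 3 bits: 110 = 6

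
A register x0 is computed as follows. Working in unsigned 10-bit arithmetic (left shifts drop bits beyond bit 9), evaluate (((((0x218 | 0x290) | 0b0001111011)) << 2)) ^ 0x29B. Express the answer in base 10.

0x218 = 1000011000
0x290 = 1010010000
→ | → 1010011000 = 664
0b0001111011 = 0001111011
→ | → 1011111011 = 763
→ << 2 (mod 2^10) → 1111101100 = 1004
0x29B = 1010011011
→ ^ → 0101110111 = 375

375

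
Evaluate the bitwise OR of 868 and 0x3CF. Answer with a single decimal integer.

868 = 1101100100
0x3CF = 1111001111
 OR → 1111101111 = 1007

1007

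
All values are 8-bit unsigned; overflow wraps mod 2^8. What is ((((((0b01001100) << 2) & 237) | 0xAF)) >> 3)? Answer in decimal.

0b01001100 = 01001100
→ << 2 (mod 2^8) → 00110000 = 48
237 = 11101101
→ & → 00100000 = 32
0xAF = 10101111
→ | → 10101111 = 175
→ >> 3 → 00010101 = 21

21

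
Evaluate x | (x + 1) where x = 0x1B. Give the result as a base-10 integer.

31

x = 11011 = 27
x + 1 = 11100
OR    = 11111 = 31
(x | (x + 1) sets the lowest cleared bit.)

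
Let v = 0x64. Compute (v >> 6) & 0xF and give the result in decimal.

v = 0001100100
Shift right by 6: 0001
Mask low 4 bits: 0001 = 1

1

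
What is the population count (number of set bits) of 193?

3

193 = 11000001
Count the 1s: 1 + 1 + 1 = 3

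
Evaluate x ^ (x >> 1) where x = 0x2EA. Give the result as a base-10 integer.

x = 1011101010 = 746
x>>1 = 0101110101
XOR  = 1110011111 = 927
(x ^ (x >> 1) gives the standard binary-reflected Gray code of x.)

927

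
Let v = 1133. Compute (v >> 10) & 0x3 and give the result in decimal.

1

v = 0010001101101
Shift right by 10: 001
Mask low 2 bits: 01 = 1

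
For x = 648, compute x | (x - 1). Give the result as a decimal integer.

655

x = 1010001000 = 648
x - 1 = 1010000111
OR    = 1010001111 = 655
(x | (x - 1) sets all bits below the lowest set bit.)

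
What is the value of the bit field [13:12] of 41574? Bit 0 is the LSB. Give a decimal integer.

2

v = 1010001001100110
Shift right by 12: 1010
Mask low 2 bits: 10 = 2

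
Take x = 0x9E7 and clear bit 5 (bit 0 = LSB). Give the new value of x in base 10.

2503

x = 100111100111
bit 5 is currently 1; clear it via x & ~(1 << 5) = x & ~32
→ 100111000111 = 2503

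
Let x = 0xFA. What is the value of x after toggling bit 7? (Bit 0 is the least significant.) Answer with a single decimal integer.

x = 011111010
bit 7 is currently 1; toggle it via x ^ (1 << 7) = x ^ 128
→ 001111010 = 122

122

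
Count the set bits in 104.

3

104 = 1101000
Count the 1s: 1 + 1 + 1 = 3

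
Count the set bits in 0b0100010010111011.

8

n = 100010010111011
Count the 1s: 1 + 1 + 1 + 1 + 1 + 1 + 1 + 1 = 8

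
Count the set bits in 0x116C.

0x116C = 1000101101100
Count the 1s: 1 + 1 + 1 + 1 + 1 + 1 = 6

6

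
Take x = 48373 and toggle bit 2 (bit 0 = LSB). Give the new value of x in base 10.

48369

x = 1011110011110101
bit 2 is currently 1; toggle it via x ^ (1 << 2) = x ^ 4
→ 1011110011110001 = 48369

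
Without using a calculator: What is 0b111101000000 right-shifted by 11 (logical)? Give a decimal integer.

1

x = 111101000000
shift right by 11 → 000000000001 = 1
(equivalently, floor(3904 / 2048))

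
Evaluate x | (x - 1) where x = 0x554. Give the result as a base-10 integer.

x = 10101010100 = 1364
x - 1 = 10101010011
OR    = 10101010111 = 1367
(x | (x - 1) sets all bits below the lowest set bit.)

1367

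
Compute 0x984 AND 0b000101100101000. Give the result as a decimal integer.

0x984 = 100110000100
b = 101100101000
AND → 100100000000 = 2304

2304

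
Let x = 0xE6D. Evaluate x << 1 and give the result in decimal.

7386

0xE6D = 0111001101101
shift left by 1 → 1110011011010 = 7386
(equivalently, 3693 × 2^1 = 3693 × 2)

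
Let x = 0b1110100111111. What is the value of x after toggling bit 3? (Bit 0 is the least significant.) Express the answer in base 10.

x = 1110100111111
bit 3 is currently 1; toggle it via x ^ (1 << 3) = x ^ 8
→ 1110100110111 = 7479

7479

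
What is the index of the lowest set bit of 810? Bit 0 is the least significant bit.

1

810 = 1100101010
Trailing zeros: 1, so the lowest set bit is bit 1 (value 2).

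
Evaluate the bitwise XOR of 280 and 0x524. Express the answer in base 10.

1084

280 = 00100011000
0x524 = 10100100100
XOR → 10000111100 = 1084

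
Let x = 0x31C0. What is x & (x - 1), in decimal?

12672

x = 11000111000000 = 12736
x - 1 = 11000110111111
AND   = 11000110000000 = 12672
(x & (x - 1) clears the lowest set bit of x.)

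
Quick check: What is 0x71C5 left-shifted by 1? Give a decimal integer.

0x71C5 = 0111000111000101
shift left by 1 → 1110001110001010 = 58250
(equivalently, 29125 × 2^1 = 29125 × 2)

58250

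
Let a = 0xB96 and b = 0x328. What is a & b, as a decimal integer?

0xB96 = 101110010110
0x328 = 001100101000
AND → 001100000000 = 768

768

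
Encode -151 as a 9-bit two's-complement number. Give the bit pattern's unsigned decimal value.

151 in 9 bits: 010010111
Invert: 101101000
Add 1:  101101001 = 361
(Check: 2^9 - 151 = 512 - 151 = 361.)

361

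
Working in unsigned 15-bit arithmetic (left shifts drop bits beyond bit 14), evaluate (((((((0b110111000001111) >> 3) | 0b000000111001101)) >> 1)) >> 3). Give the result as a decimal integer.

220

0b110111000001111 = 110111000001111
→ >> 3 → 000110111000001 = 3521
0b000000111001101 = 000000111001101
→ | → 000110111001101 = 3533
→ >> 1 → 000011011100110 = 1766
→ >> 3 → 000000011011100 = 220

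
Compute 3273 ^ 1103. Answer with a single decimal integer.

3273 = 110011001001
1103 = 010001001111
XOR → 100010000110 = 2182

2182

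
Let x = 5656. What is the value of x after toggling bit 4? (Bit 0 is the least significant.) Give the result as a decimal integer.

5640

x = 0001011000011000
bit 4 is currently 1; toggle it via x ^ (1 << 4) = x ^ 16
→ 0001011000001000 = 5640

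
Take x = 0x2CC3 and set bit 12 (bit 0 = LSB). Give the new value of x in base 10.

x = 10110011000011
bit 12 is currently 0; set it via x | (1 << 12) = x | 4096
→ 11110011000011 = 15555

15555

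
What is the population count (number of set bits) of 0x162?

4

0x162 = 101100010
Count the 1s: 1 + 1 + 1 + 1 = 4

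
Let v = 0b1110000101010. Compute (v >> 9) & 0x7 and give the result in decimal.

v = 1110000101010
Shift right by 9: 1110
Mask low 3 bits: 110 = 6

6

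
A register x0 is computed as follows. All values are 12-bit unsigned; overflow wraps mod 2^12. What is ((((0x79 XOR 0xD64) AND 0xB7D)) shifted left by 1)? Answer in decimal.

0x79 = 000001111001
0xD64 = 110101100100
→ XOR → 110100011101 = 3357
0xB7D = 101101111101
→ AND → 100100011101 = 2333
→ shifted left by 1 (mod 2^12) → 001000111010 = 570

570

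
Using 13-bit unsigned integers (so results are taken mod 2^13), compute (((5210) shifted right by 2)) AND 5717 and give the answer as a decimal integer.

1044

5210 = 1010001011010
→ shifted right by 2 → 0010100010110 = 1302
5717 = 1011001010101
→ AND → 0010000010100 = 1044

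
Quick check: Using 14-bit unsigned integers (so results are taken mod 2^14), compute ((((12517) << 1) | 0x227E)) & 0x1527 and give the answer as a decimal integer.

294

12517 = 11000011100101
→ << 1 (mod 2^14) → 10000111001010 = 8650
0x227E = 10001001111110
→ | → 10001111111110 = 9214
0x1527 = 01010100100111
→ & → 00000100100110 = 294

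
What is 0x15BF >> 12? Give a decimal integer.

0x15BF = 1010110111111
shift right by 12 → 0000000000001 = 1
(equivalently, floor(5567 / 4096))

1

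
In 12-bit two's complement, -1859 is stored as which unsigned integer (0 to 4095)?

2237

1859 in 12 bits: 011101000011
Invert: 100010111100
Add 1:  100010111101 = 2237
(Check: 2^12 - 1859 = 4096 - 1859 = 2237.)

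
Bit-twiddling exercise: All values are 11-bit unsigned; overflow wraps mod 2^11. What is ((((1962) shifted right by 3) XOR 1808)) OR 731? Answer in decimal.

2047

1962 = 11110101010
→ shifted right by 3 → 00011110101 = 245
1808 = 11100010000
→ XOR → 11111100101 = 2021
731 = 01011011011
→ OR → 11111111111 = 2047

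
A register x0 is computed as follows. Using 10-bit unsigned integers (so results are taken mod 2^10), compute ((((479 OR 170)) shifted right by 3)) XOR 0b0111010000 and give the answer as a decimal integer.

495

479 = 0111011111
170 = 0010101010
→ OR → 0111111111 = 511
→ shifted right by 3 → 0000111111 = 63
0b0111010000 = 0111010000
→ XOR → 0111101111 = 495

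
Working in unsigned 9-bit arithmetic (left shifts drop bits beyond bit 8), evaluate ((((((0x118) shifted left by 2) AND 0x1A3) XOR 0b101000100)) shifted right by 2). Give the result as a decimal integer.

89

0x118 = 100011000
→ shifted left by 2 (mod 2^9) → 001100000 = 96
0x1A3 = 110100011
→ AND → 000100000 = 32
0b101000100 = 101000100
→ XOR → 101100100 = 356
→ shifted right by 2 → 001011001 = 89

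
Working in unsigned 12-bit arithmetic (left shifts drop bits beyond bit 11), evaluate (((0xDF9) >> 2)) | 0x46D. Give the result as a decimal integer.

0xDF9 = 110111111001
→ >> 2 → 001101111110 = 894
0x46D = 010001101101
→ | → 011101111111 = 1919

1919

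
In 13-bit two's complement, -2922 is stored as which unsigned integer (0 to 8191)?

5270

2922 in 13 bits: 0101101101010
Invert: 1010010010101
Add 1:  1010010010110 = 5270
(Check: 2^13 - 2922 = 8192 - 2922 = 5270.)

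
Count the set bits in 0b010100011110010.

n = 10100011110010
Count the 1s: 1 + 1 + 1 + 1 + 1 + 1 + 1 = 7

7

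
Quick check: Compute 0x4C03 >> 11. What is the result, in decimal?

9

0x4C03 = 100110000000011
shift right by 11 → 000000000001001 = 9
(equivalently, floor(19459 / 2048))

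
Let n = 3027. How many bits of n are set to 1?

3027 = 101111010011
Count the 1s: 1 + 1 + 1 + 1 + 1 + 1 + 1 + 1 = 8

8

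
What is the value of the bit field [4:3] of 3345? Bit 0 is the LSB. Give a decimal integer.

2

v = 110100010001
Shift right by 3: 110100010
Mask low 2 bits: 10 = 2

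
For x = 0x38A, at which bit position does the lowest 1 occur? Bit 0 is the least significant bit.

0x38A = 1110001010
Trailing zeros: 1, so the lowest set bit is bit 1 (value 2).

1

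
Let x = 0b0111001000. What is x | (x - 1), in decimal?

463

x = 111001000 = 456
x - 1 = 111000111
OR    = 111001111 = 463
(x | (x - 1) sets all bits below the lowest set bit.)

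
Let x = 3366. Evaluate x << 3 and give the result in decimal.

3366 = 000110100100110
shift left by 3 → 110100100110000 = 26928
(equivalently, 3366 × 2^3 = 3366 × 8)

26928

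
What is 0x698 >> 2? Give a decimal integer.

0x698 = 11010011000
shift right by 2 → 00110100110 = 422
(equivalently, floor(1688 / 4))

422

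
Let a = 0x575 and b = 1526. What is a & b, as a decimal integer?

1396

0x575 = 10101110101
1526 = 10111110110
AND → 10101110100 = 1396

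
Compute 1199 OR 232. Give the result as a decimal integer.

1263

1199 = 10010101111
232 = 00011101000
 OR → 10011101111 = 1263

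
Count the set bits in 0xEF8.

8

0xEF8 = 111011111000
Count the 1s: 1 + 1 + 1 + 1 + 1 + 1 + 1 + 1 = 8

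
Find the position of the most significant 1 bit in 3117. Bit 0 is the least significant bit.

3117 = 110000101101
The topmost 1 is at position 11 (since 2^11 = 2048 ≤ 3117 < 4096).

11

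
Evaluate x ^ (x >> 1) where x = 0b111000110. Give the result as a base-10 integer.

x = 111000110 = 454
x>>1 = 011100011
XOR  = 100100101 = 293
(x ^ (x >> 1) gives the standard binary-reflected Gray code of x.)

293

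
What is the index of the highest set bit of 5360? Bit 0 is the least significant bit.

5360 = 1010011110000
The topmost 1 is at position 12 (since 2^12 = 4096 ≤ 5360 < 8192).

12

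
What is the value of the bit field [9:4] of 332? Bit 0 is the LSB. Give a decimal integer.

20

v = 000101001100
Shift right by 4: 00010100
Mask low 6 bits: 010100 = 20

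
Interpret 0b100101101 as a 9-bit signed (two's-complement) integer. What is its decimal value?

pattern = 100101101 (MSB is 1 ⇒ negative)
Invert: 011010010, add 1 → 011010011 = 211, so the value is -211.
(Equivalently: 301 - 2^9 = 301 - 512 = -211.)

-211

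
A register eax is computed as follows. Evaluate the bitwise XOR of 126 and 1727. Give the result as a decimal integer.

126 = 00001111110
1727 = 11010111111
XOR → 11011000001 = 1729

1729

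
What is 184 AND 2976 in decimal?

160

184 = 000010111000
2976 = 101110100000
AND → 000010100000 = 160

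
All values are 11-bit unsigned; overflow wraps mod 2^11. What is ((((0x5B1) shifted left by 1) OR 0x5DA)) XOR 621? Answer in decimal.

1431

0x5B1 = 10110110001
→ shifted left by 1 (mod 2^11) → 01101100010 = 866
0x5DA = 10111011010
→ OR → 11111111010 = 2042
621 = 01001101101
→ XOR → 10110010111 = 1431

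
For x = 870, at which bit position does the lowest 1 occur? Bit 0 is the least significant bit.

870 = 1101100110
Trailing zeros: 1, so the lowest set bit is bit 1 (value 2).

1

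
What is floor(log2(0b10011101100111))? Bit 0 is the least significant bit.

13

0b10011101100111 = 10011101100111
The topmost 1 is at position 13 (since 2^13 = 8192 ≤ 10087 < 16384).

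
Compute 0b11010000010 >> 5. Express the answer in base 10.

x = 11010000010
shift right by 5 → 00000110100 = 52
(equivalently, floor(1666 / 32))

52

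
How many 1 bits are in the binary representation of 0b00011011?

n = 11011
Count the 1s: 1 + 1 + 1 + 1 = 4

4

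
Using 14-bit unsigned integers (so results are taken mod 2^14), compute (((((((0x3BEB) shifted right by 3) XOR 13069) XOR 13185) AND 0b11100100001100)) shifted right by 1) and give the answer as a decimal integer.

0x3BEB = 11101111101011
→ shifted right by 3 → 00011101111101 = 1917
13069 = 11001100001101
→ XOR → 11010001110000 = 13424
13185 = 11001110000001
→ XOR → 00011111110001 = 2033
0b11100100001100 = 11100100001100
→ AND → 00000100000000 = 256
→ shifted right by 1 → 00000010000000 = 128

128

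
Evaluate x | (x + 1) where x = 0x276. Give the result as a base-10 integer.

631

x = 1001110110 = 630
x + 1 = 1001110111
OR    = 1001110111 = 631
(x | (x + 1) sets the lowest cleared bit.)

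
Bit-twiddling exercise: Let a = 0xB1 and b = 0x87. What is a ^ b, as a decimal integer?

0xB1 = 10110001
0x87 = 10000111
XOR → 00110110 = 54

54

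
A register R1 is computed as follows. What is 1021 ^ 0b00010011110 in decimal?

1021 = 1111111101
b = 0010011110
XOR → 1101100011 = 867

867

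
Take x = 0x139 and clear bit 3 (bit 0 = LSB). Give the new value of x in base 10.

x = 100111001
bit 3 is currently 1; clear it via x & ~(1 << 3) = x & ~8
→ 100110001 = 305

305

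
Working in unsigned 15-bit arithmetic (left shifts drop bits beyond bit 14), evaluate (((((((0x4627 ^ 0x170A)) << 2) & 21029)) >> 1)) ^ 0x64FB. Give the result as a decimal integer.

0x4627 = 100011000100111
0x170A = 001011100001010
→ ^ → 101000100101101 = 20781
→ << 2 (mod 2^15) → 100010010110100 = 17588
21029 = 101001000100101
→ & → 100000000100100 = 16420
→ >> 1 → 010000000010010 = 8210
0x64FB = 110010011111011
→ ^ → 100010011101001 = 17641

17641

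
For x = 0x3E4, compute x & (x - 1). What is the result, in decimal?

992

x = 1111100100 = 996
x - 1 = 1111100011
AND   = 1111100000 = 992
(x & (x - 1) clears the lowest set bit of x.)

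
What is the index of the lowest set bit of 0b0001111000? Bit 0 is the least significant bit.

3

0b0001111000 = 1111000
Trailing zeros: 3, so the lowest set bit is bit 3 (value 8).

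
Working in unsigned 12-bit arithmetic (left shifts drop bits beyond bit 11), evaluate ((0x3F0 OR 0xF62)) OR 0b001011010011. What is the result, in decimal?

4083

0x3F0 = 001111110000
0xF62 = 111101100010
→ OR → 111111110010 = 4082
0b001011010011 = 001011010011
→ OR → 111111110011 = 4083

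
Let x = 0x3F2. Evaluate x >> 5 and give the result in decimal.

31

0x3F2 = 1111110010
shift right by 5 → 0000011111 = 31
(equivalently, floor(1010 / 32))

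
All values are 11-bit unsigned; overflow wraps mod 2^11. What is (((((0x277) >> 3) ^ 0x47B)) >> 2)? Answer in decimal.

269

0x277 = 01001110111
→ >> 3 → 00001001110 = 78
0x47B = 10001111011
→ ^ → 10000110101 = 1077
→ >> 2 → 00100001101 = 269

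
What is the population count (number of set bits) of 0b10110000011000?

n = 10110000011000
Count the 1s: 1 + 1 + 1 + 1 + 1 = 5

5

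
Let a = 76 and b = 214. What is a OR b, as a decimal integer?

76 = 01001100
214 = 11010110
 OR → 11011110 = 222

222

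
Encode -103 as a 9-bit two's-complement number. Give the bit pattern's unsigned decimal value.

409

103 in 9 bits: 001100111
Invert: 110011000
Add 1:  110011001 = 409
(Check: 2^9 - 103 = 512 - 103 = 409.)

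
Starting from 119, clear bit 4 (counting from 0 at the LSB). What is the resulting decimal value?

x = 001110111
bit 4 is currently 1; clear it via x & ~(1 << 4) = x & ~16
→ 001100111 = 103

103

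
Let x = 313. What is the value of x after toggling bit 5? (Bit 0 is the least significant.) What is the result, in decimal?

x = 100111001
bit 5 is currently 1; toggle it via x ^ (1 << 5) = x ^ 32
→ 100011001 = 281

281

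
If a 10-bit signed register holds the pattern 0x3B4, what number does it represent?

-76

pattern = 1110110100 (MSB is 1 ⇒ negative)
Invert: 0001001011, add 1 → 0001001100 = 76, so the value is -76.
(Equivalently: 948 - 2^10 = 948 - 1024 = -76.)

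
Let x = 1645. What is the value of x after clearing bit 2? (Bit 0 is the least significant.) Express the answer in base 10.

x = 00011001101101
bit 2 is currently 1; clear it via x & ~(1 << 2) = x & ~4
→ 00011001101001 = 1641

1641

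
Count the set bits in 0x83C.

5

0x83C = 100000111100
Count the 1s: 1 + 1 + 1 + 1 + 1 = 5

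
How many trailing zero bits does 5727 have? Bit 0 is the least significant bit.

0

5727 = 1011001011111
Trailing zeros: 0, so the lowest set bit is bit 0 (value 1).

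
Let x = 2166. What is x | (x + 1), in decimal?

2167

x = 100001110110 = 2166
x + 1 = 100001110111
OR    = 100001110111 = 2167
(x | (x + 1) sets the lowest cleared bit.)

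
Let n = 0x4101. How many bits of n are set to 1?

0x4101 = 100000100000001
Count the 1s: 1 + 1 + 1 = 3

3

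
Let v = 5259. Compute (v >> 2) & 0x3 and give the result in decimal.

v = 1010010001011
Shift right by 2: 10100100010
Mask low 2 bits: 10 = 2

2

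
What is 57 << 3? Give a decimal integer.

57 = 000111001
shift left by 3 → 111001000 = 456
(equivalently, 57 × 2^3 = 57 × 8)

456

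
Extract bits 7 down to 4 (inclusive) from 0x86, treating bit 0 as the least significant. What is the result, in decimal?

v = 010000110
Shift right by 4: 01000
Mask low 4 bits: 1000 = 8

8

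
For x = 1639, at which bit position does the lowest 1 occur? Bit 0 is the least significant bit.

0

1639 = 11001100111
Trailing zeros: 0, so the lowest set bit is bit 0 (value 1).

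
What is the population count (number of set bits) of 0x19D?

6

0x19D = 110011101
Count the 1s: 1 + 1 + 1 + 1 + 1 + 1 = 6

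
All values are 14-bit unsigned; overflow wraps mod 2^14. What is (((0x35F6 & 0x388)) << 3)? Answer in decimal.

3072

0x35F6 = 11010111110110
0x388 = 00001110001000
→ & → 00000110000000 = 384
→ << 3 (mod 2^14) → 00110000000000 = 3072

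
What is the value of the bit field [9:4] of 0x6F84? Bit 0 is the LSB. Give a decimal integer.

v = 110111110000100
Shift right by 4: 11011111000
Mask low 6 bits: 111000 = 56

56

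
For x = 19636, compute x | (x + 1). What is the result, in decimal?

x = 100110010110100 = 19636
x + 1 = 100110010110101
OR    = 100110010110101 = 19637
(x | (x + 1) sets the lowest cleared bit.)

19637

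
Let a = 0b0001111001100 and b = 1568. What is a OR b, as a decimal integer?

2028

a = 01111001100
1568 = 11000100000
 OR → 11111101100 = 2028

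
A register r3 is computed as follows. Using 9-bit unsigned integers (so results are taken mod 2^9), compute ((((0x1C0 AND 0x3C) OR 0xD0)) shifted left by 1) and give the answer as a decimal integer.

0x1C0 = 111000000
0x3C = 000111100
→ AND → 000000000 = 0
0xD0 = 011010000
→ OR → 011010000 = 208
→ shifted left by 1 (mod 2^9) → 110100000 = 416

416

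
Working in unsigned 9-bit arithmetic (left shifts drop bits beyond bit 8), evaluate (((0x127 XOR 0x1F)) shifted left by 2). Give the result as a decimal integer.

0x127 = 100100111
0x1F = 000011111
→ XOR → 100111000 = 312
→ shifted left by 2 (mod 2^9) → 011100000 = 224

224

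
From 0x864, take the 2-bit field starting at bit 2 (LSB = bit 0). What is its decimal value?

1

v = 100001100100
Shift right by 2: 1000011001
Mask low 2 bits: 01 = 1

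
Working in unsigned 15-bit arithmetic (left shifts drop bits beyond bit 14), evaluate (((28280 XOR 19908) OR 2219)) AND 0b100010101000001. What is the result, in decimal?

257

28280 = 110111001111000
19908 = 100110111000100
→ XOR → 010001110111100 = 9148
2219 = 000100010101011
→ OR → 010101110111111 = 11199
0b100010101000001 = 100010101000001
→ AND → 000000100000001 = 257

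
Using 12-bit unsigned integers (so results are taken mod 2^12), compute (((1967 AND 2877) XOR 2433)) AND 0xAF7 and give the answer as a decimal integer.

2724

1967 = 011110101111
2877 = 101100111101
→ AND → 001100101101 = 813
2433 = 100110000001
→ XOR → 101010101100 = 2732
0xAF7 = 101011110111
→ AND → 101010100100 = 2724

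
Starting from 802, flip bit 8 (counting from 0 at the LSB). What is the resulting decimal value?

x = 1100100010
bit 8 is currently 1; toggle it via x ^ (1 << 8) = x ^ 256
→ 1000100010 = 546

546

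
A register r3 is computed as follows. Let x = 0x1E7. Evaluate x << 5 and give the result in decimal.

0x1E7 = 00000111100111
shift left by 5 → 11110011100000 = 15584
(equivalently, 487 × 2^5 = 487 × 32)

15584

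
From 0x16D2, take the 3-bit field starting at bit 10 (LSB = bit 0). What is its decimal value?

v = 1011011010010
Shift right by 10: 101
Mask low 3 bits: 101 = 5

5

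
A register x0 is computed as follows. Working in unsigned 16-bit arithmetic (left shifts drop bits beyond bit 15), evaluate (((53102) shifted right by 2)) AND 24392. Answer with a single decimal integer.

4936

53102 = 1100111101101110
→ shifted right by 2 → 0011001111011011 = 13275
24392 = 0101111101001000
→ AND → 0001001101001000 = 4936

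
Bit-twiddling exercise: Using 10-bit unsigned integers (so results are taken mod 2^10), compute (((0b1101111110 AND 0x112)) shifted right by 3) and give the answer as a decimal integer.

34

0b1101111110 = 1101111110
0x112 = 0100010010
→ AND → 0100010010 = 274
→ shifted right by 3 → 0000100010 = 34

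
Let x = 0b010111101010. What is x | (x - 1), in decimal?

1515

x = 10111101010 = 1514
x - 1 = 10111101001
OR    = 10111101011 = 1515
(x | (x - 1) sets all bits below the lowest set bit.)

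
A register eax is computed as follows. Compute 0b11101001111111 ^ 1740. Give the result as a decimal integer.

15539

a = 11101001111111
1740 = 00011011001100
XOR → 11110010110011 = 15539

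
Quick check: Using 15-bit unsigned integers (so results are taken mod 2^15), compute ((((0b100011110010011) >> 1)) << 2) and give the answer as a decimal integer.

3876

0b100011110010011 = 100011110010011
→ >> 1 → 010001111001001 = 9161
→ << 2 (mod 2^15) → 000111100100100 = 3876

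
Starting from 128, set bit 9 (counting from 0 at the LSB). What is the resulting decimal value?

640

x = 00010000000
bit 9 is currently 0; set it via x | (1 << 9) = x | 512
→ 01010000000 = 640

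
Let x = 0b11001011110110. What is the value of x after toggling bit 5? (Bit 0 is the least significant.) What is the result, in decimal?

x = 11001011110110
bit 5 is currently 1; toggle it via x ^ (1 << 5) = x ^ 32
→ 11001011010110 = 13014

13014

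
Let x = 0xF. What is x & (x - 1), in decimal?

14

x = 1111 = 15
x - 1 = 1110
AND   = 1110 = 14
(x & (x - 1) clears the lowest set bit of x.)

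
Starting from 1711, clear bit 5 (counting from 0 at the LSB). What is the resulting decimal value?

1679

x = 11010101111
bit 5 is currently 1; clear it via x & ~(1 << 5) = x & ~32
→ 11010001111 = 1679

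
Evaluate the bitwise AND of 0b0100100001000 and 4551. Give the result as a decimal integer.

256

a = 0100100001000
4551 = 1000111000111
AND → 0000100000000 = 256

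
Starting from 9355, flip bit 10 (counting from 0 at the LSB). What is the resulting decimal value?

8331

x = 10010010001011
bit 10 is currently 1; toggle it via x ^ (1 << 10) = x ^ 1024
→ 10000010001011 = 8331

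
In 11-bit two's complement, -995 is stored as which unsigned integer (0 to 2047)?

995 in 11 bits: 01111100011
Invert: 10000011100
Add 1:  10000011101 = 1053
(Check: 2^11 - 995 = 2048 - 995 = 1053.)

1053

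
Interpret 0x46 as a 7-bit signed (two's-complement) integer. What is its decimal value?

pattern = 1000110 (MSB is 1 ⇒ negative)
Invert: 0111001, add 1 → 0111010 = 58, so the value is -58.
(Equivalently: 70 - 2^7 = 70 - 128 = -58.)

-58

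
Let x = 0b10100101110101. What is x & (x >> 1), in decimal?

x = 10100101110101 = 10613
x>>1 = 01010010111010
AND  = 00000000110000 = 48
(x & (x >> 1) has a 1 wherever x has two consecutive 1 bits.)

48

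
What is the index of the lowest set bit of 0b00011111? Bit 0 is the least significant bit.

0b00011111 = 11111
Trailing zeros: 0, so the lowest set bit is bit 0 (value 1).

0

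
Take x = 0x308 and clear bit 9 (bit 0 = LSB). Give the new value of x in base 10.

264

x = 1100001000
bit 9 is currently 1; clear it via x & ~(1 << 9) = x & ~512
→ 0100001000 = 264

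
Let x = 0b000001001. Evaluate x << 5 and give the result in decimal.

288

x = 000001001
shift left by 5 → 100100000 = 288
(equivalently, 9 × 2^5 = 9 × 32)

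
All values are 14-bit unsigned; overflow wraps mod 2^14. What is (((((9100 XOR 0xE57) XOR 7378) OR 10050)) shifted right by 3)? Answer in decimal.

1769

9100 = 10001110001100
0xE57 = 00111001010111
→ XOR → 10110111011011 = 11739
7378 = 01110011010010
→ XOR → 11000100001001 = 12553
10050 = 10011101000010
→ OR → 11011101001011 = 14155
→ shifted right by 3 → 00011011101001 = 1769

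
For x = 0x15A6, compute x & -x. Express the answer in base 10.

2

x = 1010110100110 = 5542
-x (two's complement) = …0101001011010
AND   = 0000000000010 = 2
(x & -x isolates the lowest set bit of x.)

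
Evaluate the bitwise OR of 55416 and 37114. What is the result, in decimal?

55416 = 1101100001111000
37114 = 1001000011111010
 OR → 1101100011111010 = 55546

55546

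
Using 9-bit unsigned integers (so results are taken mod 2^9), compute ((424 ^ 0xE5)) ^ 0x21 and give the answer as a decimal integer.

364

424 = 110101000
0xE5 = 011100101
→ ^ → 101001101 = 333
0x21 = 000100001
→ ^ → 101101100 = 364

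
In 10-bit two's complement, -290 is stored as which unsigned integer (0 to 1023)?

290 in 10 bits: 0100100010
Invert: 1011011101
Add 1:  1011011110 = 734
(Check: 2^10 - 290 = 1024 - 290 = 734.)

734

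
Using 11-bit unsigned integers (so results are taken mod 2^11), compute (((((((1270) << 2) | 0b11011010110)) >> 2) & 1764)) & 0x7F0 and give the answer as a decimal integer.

1270 = 10011110110
→ << 2 (mod 2^11) → 01111011000 = 984
0b11011010110 = 11011010110
→ | → 11111011110 = 2014
→ >> 2 → 00111110111 = 503
1764 = 11011100100
→ & → 00011100100 = 228
0x7F0 = 11111110000
→ & → 00011100000 = 224

224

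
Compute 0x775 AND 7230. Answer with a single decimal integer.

1076

0x775 = 0011101110101
7230 = 1110000111110
AND → 0010000110100 = 1076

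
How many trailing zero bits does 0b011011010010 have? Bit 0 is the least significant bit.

1

0b011011010010 = 11011010010
Trailing zeros: 1, so the lowest set bit is bit 1 (value 2).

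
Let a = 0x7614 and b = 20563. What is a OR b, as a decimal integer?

30295

0x7614 = 111011000010100
20563 = 101000001010011
 OR → 111011001010111 = 30295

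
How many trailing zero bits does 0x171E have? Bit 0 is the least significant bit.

0x171E = 1011100011110
Trailing zeros: 1, so the lowest set bit is bit 1 (value 2).

1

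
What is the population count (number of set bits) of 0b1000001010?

3

n = 1000001010
Count the 1s: 1 + 1 + 1 = 3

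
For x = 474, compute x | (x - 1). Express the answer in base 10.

475

x = 111011010 = 474
x - 1 = 111011001
OR    = 111011011 = 475
(x | (x - 1) sets all bits below the lowest set bit.)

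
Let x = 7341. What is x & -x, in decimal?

x = 1110010101101 = 7341
-x (two's complement) = …0001101010011
AND   = 0000000000001 = 1
(x & -x isolates the lowest set bit of x.)

1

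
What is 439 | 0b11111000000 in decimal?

2039

439 = 00110110111
b = 11111000000
 OR → 11111110111 = 2039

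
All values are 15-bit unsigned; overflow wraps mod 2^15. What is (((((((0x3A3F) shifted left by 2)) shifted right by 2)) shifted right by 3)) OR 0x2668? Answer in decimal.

0x3A3F = 011101000111111
→ shifted left by 2 (mod 2^15) → 110100011111100 = 26876
→ shifted right by 2 → 001101000111111 = 6719
→ shifted right by 3 → 000001101000111 = 839
0x2668 = 010011001101000
→ OR → 010011101101111 = 10095

10095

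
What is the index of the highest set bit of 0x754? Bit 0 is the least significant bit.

10

0x754 = 11101010100
The topmost 1 is at position 10 (since 2^10 = 1024 ≤ 1876 < 2048).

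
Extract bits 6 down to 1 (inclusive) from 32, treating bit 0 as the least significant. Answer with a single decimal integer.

v = 000100000
Shift right by 1: 00010000
Mask low 6 bits: 010000 = 16

16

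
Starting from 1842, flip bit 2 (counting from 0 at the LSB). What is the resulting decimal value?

1846

x = 011100110010
bit 2 is currently 0; toggle it via x ^ (1 << 2) = x ^ 4
→ 011100110110 = 1846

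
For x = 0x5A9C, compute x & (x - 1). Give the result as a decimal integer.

23192

x = 101101010011100 = 23196
x - 1 = 101101010011011
AND   = 101101010011000 = 23192
(x & (x - 1) clears the lowest set bit of x.)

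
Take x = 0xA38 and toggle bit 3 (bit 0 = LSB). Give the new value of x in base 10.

2608

x = 00101000111000
bit 3 is currently 1; toggle it via x ^ (1 << 3) = x ^ 8
→ 00101000110000 = 2608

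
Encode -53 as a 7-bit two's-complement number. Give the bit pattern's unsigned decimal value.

75

53 in 7 bits: 0110101
Invert: 1001010
Add 1:  1001011 = 75
(Check: 2^7 - 53 = 128 - 53 = 75.)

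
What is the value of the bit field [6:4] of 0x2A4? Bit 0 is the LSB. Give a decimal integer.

2

v = 1010100100
Shift right by 4: 101010
Mask low 3 bits: 010 = 2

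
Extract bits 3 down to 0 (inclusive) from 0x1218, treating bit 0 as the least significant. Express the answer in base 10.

8

v = 001001000011000
Shift right by 0: 001001000011000
Mask low 4 bits: 1000 = 8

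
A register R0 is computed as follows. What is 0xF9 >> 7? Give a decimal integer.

1

0xF9 = 11111001
shift right by 7 → 00000001 = 1
(equivalently, floor(249 / 128))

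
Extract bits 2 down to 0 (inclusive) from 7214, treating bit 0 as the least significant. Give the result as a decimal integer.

6

v = 1110000101110
Shift right by 0: 1110000101110
Mask low 3 bits: 110 = 6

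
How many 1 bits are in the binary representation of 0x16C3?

0x16C3 = 1011011000011
Count the 1s: 1 + 1 + 1 + 1 + 1 + 1 + 1 = 7

7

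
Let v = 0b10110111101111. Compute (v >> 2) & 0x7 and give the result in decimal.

3

v = 10110111101111
Shift right by 2: 101101111011
Mask low 3 bits: 011 = 3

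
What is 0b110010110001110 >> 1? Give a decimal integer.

12999

x = 110010110001110
shift right by 1 → 011001011000111 = 12999
(equivalently, floor(25998 / 2))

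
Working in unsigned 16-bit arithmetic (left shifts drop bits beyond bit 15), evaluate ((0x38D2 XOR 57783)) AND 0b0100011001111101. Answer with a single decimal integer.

16485

0x38D2 = 0011100011010010
57783 = 1110000110110111
→ XOR → 1101100101100101 = 55653
0b0100011001111101 = 0100011001111101
→ AND → 0100000001100101 = 16485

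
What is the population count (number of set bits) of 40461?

8

40461 = 1001111000001101
Count the 1s: 1 + 1 + 1 + 1 + 1 + 1 + 1 + 1 = 8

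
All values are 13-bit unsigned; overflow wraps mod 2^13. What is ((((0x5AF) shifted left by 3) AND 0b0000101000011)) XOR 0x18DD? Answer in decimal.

6557

0x5AF = 0010110101111
→ shifted left by 3 (mod 2^13) → 0110101111000 = 3448
0b0000101000011 = 0000101000011
→ AND → 0000101000000 = 320
0x18DD = 1100011011101
→ XOR → 1100110011101 = 6557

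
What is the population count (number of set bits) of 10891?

7

10891 = 10101010001011
Count the 1s: 1 + 1 + 1 + 1 + 1 + 1 + 1 = 7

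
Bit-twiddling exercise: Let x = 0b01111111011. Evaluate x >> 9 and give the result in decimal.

x = 1111111011
shift right by 9 → 0000000001 = 1
(equivalently, floor(1019 / 512))

1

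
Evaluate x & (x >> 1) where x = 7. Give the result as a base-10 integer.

3

x = 111 = 7
x>>1 = 011
AND  = 011 = 3
(x & (x >> 1) has a 1 wherever x has two consecutive 1 bits.)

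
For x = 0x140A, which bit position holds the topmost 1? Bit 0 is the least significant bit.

0x140A = 1010000001010
The topmost 1 is at position 12 (since 2^12 = 4096 ≤ 5130 < 8192).

12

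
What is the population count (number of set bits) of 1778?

1778 = 11011110010
Count the 1s: 1 + 1 + 1 + 1 + 1 + 1 + 1 = 7

7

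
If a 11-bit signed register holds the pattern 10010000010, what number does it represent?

-894

pattern = 10010000010 (MSB is 1 ⇒ negative)
Invert: 01101111101, add 1 → 01101111110 = 894, so the value is -894.
(Equivalently: 1154 - 2^11 = 1154 - 2048 = -894.)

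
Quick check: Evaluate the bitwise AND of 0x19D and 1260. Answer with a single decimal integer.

0x19D = 00110011101
1260 = 10011101100
AND → 00010001100 = 140

140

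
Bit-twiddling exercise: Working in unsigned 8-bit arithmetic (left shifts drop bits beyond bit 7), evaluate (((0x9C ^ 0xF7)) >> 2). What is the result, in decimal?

0x9C = 10011100
0xF7 = 11110111
→ ^ → 01101011 = 107
→ >> 2 → 00011010 = 26

26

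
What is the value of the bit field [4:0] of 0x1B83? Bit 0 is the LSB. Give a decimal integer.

3

v = 1101110000011
Shift right by 0: 1101110000011
Mask low 5 bits: 00011 = 3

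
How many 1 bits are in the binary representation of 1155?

1155 = 10010000011
Count the 1s: 1 + 1 + 1 + 1 = 4

4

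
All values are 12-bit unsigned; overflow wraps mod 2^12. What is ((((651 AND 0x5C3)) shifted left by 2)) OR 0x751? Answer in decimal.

1885

651 = 001010001011
0x5C3 = 010111000011
→ AND → 000010000011 = 131
→ shifted left by 2 (mod 2^12) → 001000001100 = 524
0x751 = 011101010001
→ OR → 011101011101 = 1885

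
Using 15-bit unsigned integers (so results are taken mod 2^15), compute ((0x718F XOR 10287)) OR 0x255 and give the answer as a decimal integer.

23541

0x718F = 111000110001111
10287 = 010100000101111
→ XOR → 101100110100000 = 22944
0x255 = 000001001010101
→ OR → 101101111110101 = 23541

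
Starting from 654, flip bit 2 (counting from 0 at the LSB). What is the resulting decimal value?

x = 001010001110
bit 2 is currently 1; toggle it via x ^ (1 << 2) = x ^ 4
→ 001010001010 = 650

650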